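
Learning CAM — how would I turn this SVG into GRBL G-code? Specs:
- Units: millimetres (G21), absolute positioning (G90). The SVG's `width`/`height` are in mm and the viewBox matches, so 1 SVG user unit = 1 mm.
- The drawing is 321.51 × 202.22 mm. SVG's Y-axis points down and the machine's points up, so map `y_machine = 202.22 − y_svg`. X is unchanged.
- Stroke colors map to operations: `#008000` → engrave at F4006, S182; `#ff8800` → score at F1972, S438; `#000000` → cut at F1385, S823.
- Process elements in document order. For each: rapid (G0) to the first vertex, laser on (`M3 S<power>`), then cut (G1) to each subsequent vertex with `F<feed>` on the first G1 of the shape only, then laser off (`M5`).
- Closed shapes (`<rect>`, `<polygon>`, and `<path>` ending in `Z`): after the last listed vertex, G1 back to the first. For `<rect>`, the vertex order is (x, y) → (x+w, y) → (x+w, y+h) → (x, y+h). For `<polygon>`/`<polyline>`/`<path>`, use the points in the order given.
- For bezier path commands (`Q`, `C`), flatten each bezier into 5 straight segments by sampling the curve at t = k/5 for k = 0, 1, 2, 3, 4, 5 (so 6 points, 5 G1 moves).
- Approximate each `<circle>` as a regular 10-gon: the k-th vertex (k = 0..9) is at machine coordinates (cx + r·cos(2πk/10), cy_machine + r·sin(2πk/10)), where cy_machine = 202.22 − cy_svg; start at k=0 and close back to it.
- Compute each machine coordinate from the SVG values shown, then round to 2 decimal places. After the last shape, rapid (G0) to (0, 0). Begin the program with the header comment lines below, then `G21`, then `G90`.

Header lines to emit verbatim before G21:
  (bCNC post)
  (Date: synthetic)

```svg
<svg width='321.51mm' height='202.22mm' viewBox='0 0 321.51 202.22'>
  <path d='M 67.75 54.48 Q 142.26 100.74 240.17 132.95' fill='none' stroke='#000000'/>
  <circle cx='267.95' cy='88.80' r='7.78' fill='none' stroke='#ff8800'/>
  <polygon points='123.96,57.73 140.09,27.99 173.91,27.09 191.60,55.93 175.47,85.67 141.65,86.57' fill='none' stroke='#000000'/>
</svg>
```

Since the viewBox matches the mm dimensions, user units are millimetres directly. The only transform is the Y-flip y_m = 202.22 − y_svg.

Shape 1 is a quadratic bezier drawn with `<path>`. Its stroke #000000 means cut at S823, F1385. After flipping Y the toolpath is (67.75,147.74) → (98.49,129.80) → (131.10,112.98) → (165.59,97.29) → (201.94,82.72) → (240.17,69.27).

Shape 2 is a circle drawn with `<circle>`. Its stroke #ff8800 means score at S438, F1972. After flipping Y the toolpath is (275.73,113.42) → (274.24,117.99) → (270.35,120.82) → (265.55,120.82) → (261.66,117.99) → (260.17,113.42) → (261.66,108.85) → (265.55,106.02) → (270.35,106.02) → (274.24,108.85) → (275.73,113.42), returning to the start.

Shape 3 is a regular polygon drawn with `<polygon>`. Its stroke #000000 means cut at S823, F1385. After flipping Y the toolpath is (123.96,144.49) → (140.09,174.23) → (173.91,175.13) → (191.60,146.29) → (175.47,116.55) → (141.65,115.65) → (123.96,144.49), returning to the start.

(bCNC post)
(Date: synthetic)
G21
G90
G0 X67.75 Y147.74
M3 S823
G1 X98.49 Y129.80 F1385
G1 X131.10 Y112.98
G1 X165.59 Y97.29
G1 X201.94 Y82.72
G1 X240.17 Y69.27
M5
G0 X275.73 Y113.42
M3 S438
G1 X274.24 Y117.99 F1972
G1 X270.35 Y120.82
G1 X265.55 Y120.82
G1 X261.66 Y117.99
G1 X260.17 Y113.42
G1 X261.66 Y108.85
G1 X265.55 Y106.02
G1 X270.35 Y106.02
G1 X274.24 Y108.85
G1 X275.73 Y113.42
M5
G0 X123.96 Y144.49
M3 S823
G1 X140.09 Y174.23 F1385
G1 X173.91 Y175.13
G1 X191.60 Y146.29
G1 X175.47 Y116.55
G1 X141.65 Y115.65
G1 X123.96 Y144.49
M5
G0 X0.00 Y0.00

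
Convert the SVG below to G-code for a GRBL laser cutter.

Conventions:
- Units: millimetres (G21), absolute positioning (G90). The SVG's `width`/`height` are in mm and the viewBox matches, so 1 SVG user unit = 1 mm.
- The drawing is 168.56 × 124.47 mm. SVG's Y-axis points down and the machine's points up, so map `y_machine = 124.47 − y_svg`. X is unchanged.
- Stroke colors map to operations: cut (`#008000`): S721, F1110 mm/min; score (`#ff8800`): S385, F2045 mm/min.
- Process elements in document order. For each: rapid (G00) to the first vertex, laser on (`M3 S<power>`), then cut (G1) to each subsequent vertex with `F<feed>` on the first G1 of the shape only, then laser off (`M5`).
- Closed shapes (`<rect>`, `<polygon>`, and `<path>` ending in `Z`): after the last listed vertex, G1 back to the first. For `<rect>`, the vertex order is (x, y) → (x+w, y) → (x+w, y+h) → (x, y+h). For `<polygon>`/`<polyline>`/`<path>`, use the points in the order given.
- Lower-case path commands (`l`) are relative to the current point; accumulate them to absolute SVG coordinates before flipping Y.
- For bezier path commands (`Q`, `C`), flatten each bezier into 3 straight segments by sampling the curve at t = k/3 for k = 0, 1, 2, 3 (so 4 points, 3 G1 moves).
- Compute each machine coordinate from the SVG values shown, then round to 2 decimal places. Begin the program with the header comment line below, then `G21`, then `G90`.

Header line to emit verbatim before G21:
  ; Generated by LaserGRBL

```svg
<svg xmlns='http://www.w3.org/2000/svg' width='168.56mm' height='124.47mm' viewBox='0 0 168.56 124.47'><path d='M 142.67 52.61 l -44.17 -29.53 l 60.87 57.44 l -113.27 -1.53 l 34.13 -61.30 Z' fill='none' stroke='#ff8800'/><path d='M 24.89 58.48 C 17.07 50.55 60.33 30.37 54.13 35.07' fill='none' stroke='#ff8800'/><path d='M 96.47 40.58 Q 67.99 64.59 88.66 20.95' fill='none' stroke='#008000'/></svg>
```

; Generated by LaserGRBL
G21
G90
G00 X142.67 Y71.86
M3 S385
G1 X98.50 Y101.39 F2045
G1 X159.37 Y43.95
G1 X46.10 Y45.48
G1 X80.23 Y106.78
G1 X142.67 Y71.86
M5
G00 X24.89 Y65.99
M3 S385
G1 X30.37 Y76.63 F2045
G1 X47.57 Y87.18
G1 X54.13 Y89.40
M5
G00 X96.47 Y83.89
M3 S721
G1 X82.94 Y75.40 F1110
G1 X80.34 Y81.94
G1 X88.66 Y103.52
M5

viewBox `0 0 168.56 124.47` with mm width/height → 1 unit = 1 mm. Flip: y_m = 124.47 − y_svg.

**Shape 1** — `<path>` closed polygon, stroke `#ff8800` → score (S385, F2045). Machine vertices: (142.67,71.86) → (98.50,101.39) → (159.37,43.95) → (46.10,45.48) → (80.23,106.78) → (142.67,71.86). Closed: final G1 returns to the first vertex.

**Shape 2** — `<path>` cubic bezier, stroke `#ff8800` → score (S385, F2045). Control points (SVG): P0=(24.89,58.48), P1=(17.07,50.55), P2=(60.33,30.37), P3=(54.13,35.07); sampled at t=k/3. Machine vertices: (24.89,65.99) → (30.37,76.63) → (47.57,87.18) → (54.13,89.40). Open path.

**Shape 3** — `<path>` quadratic bezier, stroke `#008000` → cut (S721, F1110). Control points (SVG): P0=(96.47,40.58), P1=(67.99,64.59), P2=(88.66,20.95); sampled at t=k/3. Machine vertices: (96.47,83.89) → (82.94,75.40) → (80.34,81.94) → (88.66,103.52). Open path.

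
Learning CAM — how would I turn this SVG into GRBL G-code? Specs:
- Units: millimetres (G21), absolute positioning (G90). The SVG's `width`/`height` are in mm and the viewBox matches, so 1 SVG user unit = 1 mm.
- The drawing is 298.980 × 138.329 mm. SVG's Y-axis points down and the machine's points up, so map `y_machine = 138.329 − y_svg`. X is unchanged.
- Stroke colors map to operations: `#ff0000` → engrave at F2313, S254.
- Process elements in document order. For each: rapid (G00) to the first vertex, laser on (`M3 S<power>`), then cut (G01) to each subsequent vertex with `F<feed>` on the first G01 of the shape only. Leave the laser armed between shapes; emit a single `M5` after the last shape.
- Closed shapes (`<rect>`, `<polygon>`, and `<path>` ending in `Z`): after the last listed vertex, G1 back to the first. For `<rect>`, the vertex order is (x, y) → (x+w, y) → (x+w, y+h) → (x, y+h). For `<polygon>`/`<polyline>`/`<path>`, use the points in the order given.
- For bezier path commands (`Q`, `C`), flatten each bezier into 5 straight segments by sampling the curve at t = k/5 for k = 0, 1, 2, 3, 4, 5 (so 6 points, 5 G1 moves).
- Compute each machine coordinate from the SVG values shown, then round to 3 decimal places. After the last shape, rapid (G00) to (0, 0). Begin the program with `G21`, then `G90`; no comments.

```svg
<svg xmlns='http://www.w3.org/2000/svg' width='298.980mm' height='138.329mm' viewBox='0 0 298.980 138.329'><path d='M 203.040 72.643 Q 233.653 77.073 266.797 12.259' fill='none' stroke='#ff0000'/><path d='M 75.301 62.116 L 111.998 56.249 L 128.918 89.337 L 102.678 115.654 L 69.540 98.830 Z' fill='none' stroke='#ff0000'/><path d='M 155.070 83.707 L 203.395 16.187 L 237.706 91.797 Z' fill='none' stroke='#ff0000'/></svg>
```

Since the viewBox matches the mm dimensions, user units are millimetres directly. The only transform is the Y-flip y_m = 138.329 − y_svg.

Shape 1 is a quadratic bezier drawn with `<path>`. Its stroke #ff0000 means engrave at S254, F2313. After flipping Y the toolpath is (203.040,65.686) → (215.386,66.684) → (227.935,73.221) → (240.687,85.298) → (253.641,102.914) → (266.797,126.070).

Shape 2 is a regular polygon drawn with `<path>`. Its stroke #ff0000 means engrave at S254, F2313. After flipping Y the toolpath is (75.301,76.213) → (111.998,82.080) → (128.918,48.992) → (102.678,22.675) → (69.540,39.499) → (75.301,76.213), returning to the start.

Shape 3 is a regular polygon drawn with `<path>`. Its stroke #ff0000 means engrave at S254, F2313. After flipping Y the toolpath is (155.070,54.622) → (203.395,122.142) → (237.706,46.532) → (155.070,54.622), returning to the start.

G21
G90
G00 X203.040 Y65.686
M3 S254
G01 X215.386 Y66.684 F2313
G01 X227.935 Y73.221
G01 X240.687 Y85.298
G01 X253.641 Y102.914
G01 X266.797 Y126.070
G00 X75.301 Y76.213
M3 S254
G01 X111.998 Y82.080 F2313
G01 X128.918 Y48.992
G01 X102.678 Y22.675
G01 X69.540 Y39.499
G01 X75.301 Y76.213
G00 X155.070 Y54.622
M3 S254
G01 X203.395 Y122.142 F2313
G01 X237.706 Y46.532
G01 X155.070 Y54.622
M5
G00 X0.000 Y0.000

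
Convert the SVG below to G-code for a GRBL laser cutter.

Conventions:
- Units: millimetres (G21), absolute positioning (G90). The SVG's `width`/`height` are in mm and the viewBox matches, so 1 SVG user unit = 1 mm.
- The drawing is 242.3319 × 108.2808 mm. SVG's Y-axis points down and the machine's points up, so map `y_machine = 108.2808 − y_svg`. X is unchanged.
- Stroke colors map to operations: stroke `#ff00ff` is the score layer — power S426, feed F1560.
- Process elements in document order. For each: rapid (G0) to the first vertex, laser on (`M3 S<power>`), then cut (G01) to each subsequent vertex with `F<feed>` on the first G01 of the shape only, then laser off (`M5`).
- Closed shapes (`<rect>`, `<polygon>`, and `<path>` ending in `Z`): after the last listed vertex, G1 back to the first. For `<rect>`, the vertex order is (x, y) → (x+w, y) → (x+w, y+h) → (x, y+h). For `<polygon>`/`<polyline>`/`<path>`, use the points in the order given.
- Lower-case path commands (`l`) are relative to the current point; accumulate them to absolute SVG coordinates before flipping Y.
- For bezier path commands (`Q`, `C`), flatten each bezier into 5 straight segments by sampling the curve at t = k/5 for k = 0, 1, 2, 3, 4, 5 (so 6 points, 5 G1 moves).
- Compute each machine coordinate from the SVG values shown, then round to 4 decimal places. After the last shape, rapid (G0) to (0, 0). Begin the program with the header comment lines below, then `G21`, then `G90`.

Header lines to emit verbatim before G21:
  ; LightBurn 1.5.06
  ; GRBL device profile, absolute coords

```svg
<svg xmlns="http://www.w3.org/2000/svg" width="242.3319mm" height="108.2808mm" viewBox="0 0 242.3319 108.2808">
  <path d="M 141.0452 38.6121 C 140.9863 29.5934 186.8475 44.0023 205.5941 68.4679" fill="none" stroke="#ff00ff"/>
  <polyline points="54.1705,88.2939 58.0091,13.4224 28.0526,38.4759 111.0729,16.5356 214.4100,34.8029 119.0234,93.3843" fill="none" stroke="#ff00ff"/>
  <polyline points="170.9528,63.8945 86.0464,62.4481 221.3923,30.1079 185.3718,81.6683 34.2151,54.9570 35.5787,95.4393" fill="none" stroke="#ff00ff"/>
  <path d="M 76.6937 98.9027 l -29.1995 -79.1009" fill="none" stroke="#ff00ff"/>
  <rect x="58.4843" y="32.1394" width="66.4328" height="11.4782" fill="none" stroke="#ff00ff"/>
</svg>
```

; LightBurn 1.5.06
; GRBL device profile, absolute coords
G21
G90
G0 X141.0452 Y69.6687
M3 S426
G01 X145.9360 Y72.3756 F1560
G01 X158.3419 Y70.1016
G01 X174.7574 Y63.4887
G01 X191.6767 Y53.1785
G01 X205.5941 Y39.8129
M5
G0 X54.1705 Y19.9869
M3 S426
G01 X58.0091 Y94.8584 F1560
G01 X28.0526 Y69.8049
G01 X111.0729 Y91.7452
G01 X214.4100 Y73.4779
G01 X119.0234 Y14.8965
M5
G0 X170.9528 Y44.3863
M3 S426
G01 X86.0464 Y45.8327 F1560
G01 X221.3923 Y78.1729
G01 X185.3718 Y26.6125
G01 X34.2151 Y53.3238
G01 X35.5787 Y12.8415
M5
G0 X76.6937 Y9.3781
M3 S426
G01 X47.4942 Y88.4790 F1560
M5
G0 X58.4843 Y76.1414
M3 S426
G01 X124.9171 Y76.1414 F1560
G01 X124.9171 Y64.6632
G01 X58.4843 Y64.6632
G01 X58.4843 Y76.1414
M5
G0 X0.0000 Y0.0000

Since the viewBox matches the mm dimensions, user units are millimetres directly. The only transform is the Y-flip y_m = 108.2808 − y_svg.

Shape 1 is a cubic bezier drawn with `<path>`. Its stroke #ff00ff means score at S426, F1560. After flipping Y the toolpath is (141.0452,69.6687) → (145.9360,72.3756) → (158.3419,70.1016) → (174.7574,63.4887) → (191.6767,53.1785) → (205.5941,39.8129).

Shape 2 is a open polyline drawn with `<polyline>`. Its stroke #ff00ff means score at S426, F1560. After flipping Y the toolpath is (54.1705,19.9869) → (58.0091,94.8584) → (28.0526,69.8049) → (111.0729,91.7452) → (214.4100,73.4779) → (119.0234,14.8965).

Shape 3 is a open polyline drawn with `<polyline>`. Its stroke #ff00ff means score at S426, F1560. After flipping Y the toolpath is (170.9528,44.3863) → (86.0464,45.8327) → (221.3923,78.1729) → (185.3718,26.6125) → (34.2151,53.3238) → (35.5787,12.8415).

Shape 4 is a line segment drawn with `<path>`. Its stroke #ff00ff means score at S426, F1560. After flipping Y the toolpath is (76.6937,9.3781) → (47.4942,88.4790).

Shape 5 is a rectangle drawn with `<rect>`. Its stroke #ff00ff means score at S426, F1560. After flipping Y the toolpath is (58.4843,76.1414) → (124.9171,76.1414) → (124.9171,64.6632) → (58.4843,64.6632) → (58.4843,76.1414), returning to the start.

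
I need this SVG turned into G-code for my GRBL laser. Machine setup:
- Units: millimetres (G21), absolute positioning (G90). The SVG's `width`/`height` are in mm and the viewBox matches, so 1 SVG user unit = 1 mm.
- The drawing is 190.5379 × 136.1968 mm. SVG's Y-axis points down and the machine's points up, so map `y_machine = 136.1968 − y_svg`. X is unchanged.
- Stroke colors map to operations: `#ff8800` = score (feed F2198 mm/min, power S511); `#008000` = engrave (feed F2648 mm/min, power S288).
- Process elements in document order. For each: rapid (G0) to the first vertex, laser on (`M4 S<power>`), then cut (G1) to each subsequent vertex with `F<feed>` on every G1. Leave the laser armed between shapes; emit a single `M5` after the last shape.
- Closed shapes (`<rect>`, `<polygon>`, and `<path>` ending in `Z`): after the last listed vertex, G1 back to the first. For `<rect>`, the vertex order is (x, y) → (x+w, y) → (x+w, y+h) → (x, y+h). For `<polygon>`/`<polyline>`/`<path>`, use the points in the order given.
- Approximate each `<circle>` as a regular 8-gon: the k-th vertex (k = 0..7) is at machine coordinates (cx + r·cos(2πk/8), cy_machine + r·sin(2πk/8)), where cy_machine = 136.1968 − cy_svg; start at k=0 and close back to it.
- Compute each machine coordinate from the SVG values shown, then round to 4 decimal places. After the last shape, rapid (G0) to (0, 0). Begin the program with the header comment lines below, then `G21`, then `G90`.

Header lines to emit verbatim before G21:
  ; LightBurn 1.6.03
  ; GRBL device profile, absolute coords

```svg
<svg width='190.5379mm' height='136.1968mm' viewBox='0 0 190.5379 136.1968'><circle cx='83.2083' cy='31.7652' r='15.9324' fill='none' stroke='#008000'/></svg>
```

; LightBurn 1.6.03
; GRBL device profile, absolute coords
G21
G90
G0 X99.1407 Y104.4316
M4 S288
G1 X94.4742 Y115.6975 F2648
G1 X83.2083 Y120.3640 F2648
G1 X71.9424 Y115.6975 F2648
G1 X67.2759 Y104.4316 F2648
G1 X71.9424 Y93.1657 F2648
G1 X83.2083 Y88.4992 F2648
G1 X94.4742 Y93.1657 F2648
G1 X99.1407 Y104.4316 F2648
M5
G0 X0.0000 Y0.0000

1 u = 1 mm; y_m = 136.1968 − y.

[1] `<circle>` circle, #008000→engrave S288 F2648: (99.1407,104.4316) → (94.4742,115.6975) → (83.2083,120.3640) → (71.9424,115.6975) → (67.2759,104.4316) → (71.9424,93.1657) → (83.2083,88.4992) → (94.4742,93.1657) → (99.1407,104.4316) (closed)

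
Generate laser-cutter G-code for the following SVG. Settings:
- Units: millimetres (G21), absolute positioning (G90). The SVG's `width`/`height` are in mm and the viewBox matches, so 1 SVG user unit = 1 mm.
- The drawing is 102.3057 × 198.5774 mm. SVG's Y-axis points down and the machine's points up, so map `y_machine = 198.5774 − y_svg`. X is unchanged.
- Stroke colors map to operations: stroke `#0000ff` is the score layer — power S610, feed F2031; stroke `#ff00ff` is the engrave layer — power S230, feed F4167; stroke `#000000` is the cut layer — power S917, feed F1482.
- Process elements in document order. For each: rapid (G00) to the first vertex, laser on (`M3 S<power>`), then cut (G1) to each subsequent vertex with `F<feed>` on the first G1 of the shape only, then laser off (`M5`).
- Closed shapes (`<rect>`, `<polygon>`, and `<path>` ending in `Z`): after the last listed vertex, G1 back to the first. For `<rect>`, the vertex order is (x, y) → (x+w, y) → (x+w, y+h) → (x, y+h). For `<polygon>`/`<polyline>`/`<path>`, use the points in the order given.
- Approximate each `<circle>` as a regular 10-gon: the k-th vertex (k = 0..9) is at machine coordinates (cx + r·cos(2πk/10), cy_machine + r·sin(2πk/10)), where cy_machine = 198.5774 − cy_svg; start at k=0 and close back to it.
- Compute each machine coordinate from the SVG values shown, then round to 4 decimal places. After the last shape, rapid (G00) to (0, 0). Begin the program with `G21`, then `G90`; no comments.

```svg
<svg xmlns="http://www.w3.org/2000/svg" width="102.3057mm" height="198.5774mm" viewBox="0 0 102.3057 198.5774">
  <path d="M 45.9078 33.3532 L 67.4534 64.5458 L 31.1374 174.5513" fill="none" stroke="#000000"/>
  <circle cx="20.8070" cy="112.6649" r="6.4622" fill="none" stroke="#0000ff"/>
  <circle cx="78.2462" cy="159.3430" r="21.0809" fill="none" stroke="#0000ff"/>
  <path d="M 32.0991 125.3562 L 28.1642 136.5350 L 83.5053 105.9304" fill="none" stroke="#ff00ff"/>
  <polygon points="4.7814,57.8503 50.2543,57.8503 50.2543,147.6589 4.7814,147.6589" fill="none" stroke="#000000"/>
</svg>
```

1 u = 1 mm; y_m = 198.5774 − y.

[1] `<path>` open polyline, #000000→cut S917 F1482: (45.9078,165.2242) → (67.4534,134.0316) → (31.1374,24.0261)

[2] `<circle>` circle, #0000ff→score S610 F2031: (27.2692,85.9125) → (26.0350,89.7109) → (22.8039,92.0584) → (18.8101,92.0584) → (15.5790,89.7109) → (14.3448,85.9125) → (15.5790,82.1141) → (18.8101,79.7666) → (22.8039,79.7666) → (26.0350,82.1141) → (27.2692,85.9125) (closed)

[3] `<circle>` circle, #0000ff→score S610 F2031: (99.3271,39.2344) → (95.3010,51.6254) → (84.7606,59.2835) → (71.7318,59.2835) → (61.1914,51.6254) → (57.1653,39.2344) → (61.1914,26.8434) → (71.7318,19.1853) → (84.7606,19.1853) → (95.3010,26.8434) → (99.3271,39.2344) (closed)

[4] `<path>` open polyline, #ff00ff→engrave S230 F4167: (32.0991,73.2212) → (28.1642,62.0424) → (83.5053,92.6470)

[5] `<polygon>` rectangle, #000000→cut S917 F1482: (4.7814,140.7271) → (50.2543,140.7271) → (50.2543,50.9185) → (4.7814,50.9185) → (4.7814,140.7271) (closed)

G21
G90
G00 X45.9078 Y165.2242
M3 S917
G1 X67.4534 Y134.0316 F1482
G1 X31.1374 Y24.0261
M5
G00 X27.2692 Y85.9125
M3 S610
G1 X26.0350 Y89.7109 F2031
G1 X22.8039 Y92.0584
G1 X18.8101 Y92.0584
G1 X15.5790 Y89.7109
G1 X14.3448 Y85.9125
G1 X15.5790 Y82.1141
G1 X18.8101 Y79.7666
G1 X22.8039 Y79.7666
G1 X26.0350 Y82.1141
G1 X27.2692 Y85.9125
M5
G00 X99.3271 Y39.2344
M3 S610
G1 X95.3010 Y51.6254 F2031
G1 X84.7606 Y59.2835
G1 X71.7318 Y59.2835
G1 X61.1914 Y51.6254
G1 X57.1653 Y39.2344
G1 X61.1914 Y26.8434
G1 X71.7318 Y19.1853
G1 X84.7606 Y19.1853
G1 X95.3010 Y26.8434
G1 X99.3271 Y39.2344
M5
G00 X32.0991 Y73.2212
M3 S230
G1 X28.1642 Y62.0424 F4167
G1 X83.5053 Y92.6470
M5
G00 X4.7814 Y140.7271
M3 S917
G1 X50.2543 Y140.7271 F1482
G1 X50.2543 Y50.9185
G1 X4.7814 Y50.9185
G1 X4.7814 Y140.7271
M5
G00 X0.0000 Y0.0000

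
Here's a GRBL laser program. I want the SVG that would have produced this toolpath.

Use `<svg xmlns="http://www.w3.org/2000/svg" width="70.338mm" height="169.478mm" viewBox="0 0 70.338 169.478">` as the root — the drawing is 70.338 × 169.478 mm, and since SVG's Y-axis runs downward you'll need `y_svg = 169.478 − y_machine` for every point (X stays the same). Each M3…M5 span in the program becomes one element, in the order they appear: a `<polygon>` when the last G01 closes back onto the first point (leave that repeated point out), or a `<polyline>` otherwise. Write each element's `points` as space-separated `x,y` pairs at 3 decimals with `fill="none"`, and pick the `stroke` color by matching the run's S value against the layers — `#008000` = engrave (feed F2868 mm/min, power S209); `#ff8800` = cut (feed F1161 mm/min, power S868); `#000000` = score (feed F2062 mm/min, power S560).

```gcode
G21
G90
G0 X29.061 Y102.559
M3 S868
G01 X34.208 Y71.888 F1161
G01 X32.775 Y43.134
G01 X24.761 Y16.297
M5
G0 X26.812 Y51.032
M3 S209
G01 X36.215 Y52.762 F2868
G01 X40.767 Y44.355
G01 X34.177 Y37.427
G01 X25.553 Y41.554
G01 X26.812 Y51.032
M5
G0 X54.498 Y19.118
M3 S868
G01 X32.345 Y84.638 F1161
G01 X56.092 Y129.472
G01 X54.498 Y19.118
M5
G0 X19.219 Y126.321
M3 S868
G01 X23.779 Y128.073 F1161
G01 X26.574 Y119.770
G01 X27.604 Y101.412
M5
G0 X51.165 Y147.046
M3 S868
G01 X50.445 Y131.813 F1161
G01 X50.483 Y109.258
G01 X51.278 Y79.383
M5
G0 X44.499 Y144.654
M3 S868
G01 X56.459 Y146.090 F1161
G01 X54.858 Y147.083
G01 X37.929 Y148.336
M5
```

<svg xmlns="http://www.w3.org/2000/svg" width="70.338mm" height="169.478mm" viewBox="0 0 70.338 169.478">
  <polyline points="29.061,66.919 34.208,97.590 32.775,126.344 24.761,153.181" fill="none" stroke="#ff8800"/>
  <polygon points="26.812,118.446 36.215,116.716 40.767,125.123 34.177,132.051 25.553,127.924" fill="none" stroke="#008000"/>
  <polygon points="54.498,150.360 32.345,84.840 56.092,40.006" fill="none" stroke="#ff8800"/>
  <polyline points="19.219,43.157 23.779,41.405 26.574,49.708 27.604,68.066" fill="none" stroke="#ff8800"/>
  <polyline points="51.165,22.432 50.445,37.665 50.483,60.220 51.278,90.095" fill="none" stroke="#ff8800"/>
  <polyline points="44.499,24.824 56.459,23.388 54.858,22.395 37.929,21.142" fill="none" stroke="#ff8800"/>
</svg>

Each laser-on run becomes one SVG element. Flip Y back into SVG space with y_svg = 169.478 − y_machine.

Run 1: power S868 maps to stroke `#ff8800` (cut). The run is open, so emit a `<polyline>` with points (Y-flipped): 29.061,66.919 34.208,97.590 32.775,126.344 24.761,153.181.

Run 2: S209 ⇒ engrave layer `#008000`. The run returns to its start, so emit a `<polygon>` with points (Y-flipped): 26.812,118.446 36.215,116.716 40.767,125.123 34.177,132.051 25.553,127.924.

Run 3: S868 ⇒ cut layer `#ff8800`. The run returns to its start, so emit a `<polygon>` with points (Y-flipped): 54.498,150.360 32.345,84.840 56.092,40.006.

Run 4: S868 ⇒ cut layer `#ff8800`. The run is open, so emit a `<polyline>` with points (Y-flipped): 19.219,43.157 23.779,41.405 26.574,49.708 27.604,68.066.

Run 5: S868 ⇒ cut layer `#ff8800`. The run is open, so emit a `<polyline>` with points (Y-flipped): 51.165,22.432 50.445,37.665 50.483,60.220 51.278,90.095.

Run 6: the run's S868 means `#ff8800` (cut). The run is open, so emit a `<polyline>` with points (Y-flipped): 44.499,24.824 56.459,23.388 54.858,22.395 37.929,21.142.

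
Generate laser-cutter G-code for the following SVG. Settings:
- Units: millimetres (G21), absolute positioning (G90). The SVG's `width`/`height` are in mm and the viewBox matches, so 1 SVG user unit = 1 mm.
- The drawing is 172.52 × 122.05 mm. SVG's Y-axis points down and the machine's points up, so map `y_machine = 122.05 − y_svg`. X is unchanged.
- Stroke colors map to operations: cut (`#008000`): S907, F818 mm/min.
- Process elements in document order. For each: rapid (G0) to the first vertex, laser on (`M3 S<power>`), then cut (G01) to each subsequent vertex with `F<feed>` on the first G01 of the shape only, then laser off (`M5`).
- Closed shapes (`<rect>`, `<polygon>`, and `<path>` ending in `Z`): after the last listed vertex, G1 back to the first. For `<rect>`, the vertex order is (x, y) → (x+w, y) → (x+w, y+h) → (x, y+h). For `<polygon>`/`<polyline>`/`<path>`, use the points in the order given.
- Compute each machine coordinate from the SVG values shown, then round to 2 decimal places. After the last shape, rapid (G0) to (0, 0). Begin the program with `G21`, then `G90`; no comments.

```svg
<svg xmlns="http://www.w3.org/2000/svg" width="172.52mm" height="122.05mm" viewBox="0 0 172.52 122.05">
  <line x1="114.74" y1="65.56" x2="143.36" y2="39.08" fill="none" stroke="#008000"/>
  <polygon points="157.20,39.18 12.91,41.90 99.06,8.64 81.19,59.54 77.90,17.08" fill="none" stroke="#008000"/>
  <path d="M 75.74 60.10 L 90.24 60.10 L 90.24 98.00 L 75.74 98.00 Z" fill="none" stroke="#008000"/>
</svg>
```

G21
G90
G0 X114.74 Y56.49
M3 S907
G01 X143.36 Y82.97 F818
M5
G0 X157.20 Y82.87
M3 S907
G01 X12.91 Y80.15 F818
G01 X99.06 Y113.41
G01 X81.19 Y62.51
G01 X77.90 Y104.97
G01 X157.20 Y82.87
M5
G0 X75.74 Y61.95
M3 S907
G01 X90.24 Y61.95 F818
G01 X90.24 Y24.05
G01 X75.74 Y24.05
G01 X75.74 Y61.95
M5
G0 X0.00 Y0.00

1 u = 1 mm; y_m = 122.05 − y.

[1] `<line>` line segment, #008000→cut S907 F818: (114.74,56.49) → (143.36,82.97)

[2] `<polygon>` closed polygon, #008000→cut S907 F818: (157.20,82.87) → (12.91,80.15) → (99.06,113.41) → (81.19,62.51) → (77.90,104.97) → (157.20,82.87) (closed)

[3] `<path>` rectangle, #008000→cut S907 F818: (75.74,61.95) → (90.24,61.95) → (90.24,24.05) → (75.74,24.05) → (75.74,61.95) (closed)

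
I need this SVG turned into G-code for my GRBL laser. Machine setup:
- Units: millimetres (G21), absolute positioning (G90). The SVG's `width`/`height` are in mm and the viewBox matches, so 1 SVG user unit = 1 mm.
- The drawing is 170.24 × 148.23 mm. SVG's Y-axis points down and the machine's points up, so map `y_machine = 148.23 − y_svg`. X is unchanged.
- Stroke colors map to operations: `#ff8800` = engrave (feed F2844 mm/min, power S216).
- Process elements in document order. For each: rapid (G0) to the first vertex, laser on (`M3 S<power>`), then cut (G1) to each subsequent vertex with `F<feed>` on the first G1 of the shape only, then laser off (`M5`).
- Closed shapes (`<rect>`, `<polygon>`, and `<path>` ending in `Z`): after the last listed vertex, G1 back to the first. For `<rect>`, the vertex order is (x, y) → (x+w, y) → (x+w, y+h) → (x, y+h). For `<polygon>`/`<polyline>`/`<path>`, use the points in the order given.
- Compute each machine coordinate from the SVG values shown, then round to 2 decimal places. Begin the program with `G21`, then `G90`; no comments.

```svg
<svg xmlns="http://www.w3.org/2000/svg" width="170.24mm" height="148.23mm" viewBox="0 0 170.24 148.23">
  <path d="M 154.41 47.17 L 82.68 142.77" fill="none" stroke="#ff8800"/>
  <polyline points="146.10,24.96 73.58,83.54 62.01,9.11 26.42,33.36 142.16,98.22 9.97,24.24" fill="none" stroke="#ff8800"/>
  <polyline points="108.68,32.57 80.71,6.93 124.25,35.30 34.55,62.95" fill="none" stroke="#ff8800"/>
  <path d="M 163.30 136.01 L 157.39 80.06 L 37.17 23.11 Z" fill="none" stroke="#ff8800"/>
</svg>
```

1 u = 1 mm; y_m = 148.23 − y.

[1] `<path>` line segment, #ff8800→engrave S216 F2844: (154.41,101.06) → (82.68,5.46)

[2] `<polyline>` open polyline, #ff8800→engrave S216 F2844: (146.10,123.27) → (73.58,64.69) → (62.01,139.12) → (26.42,114.87) → (142.16,50.01) → (9.97,123.99)

[3] `<polyline>` open polyline, #ff8800→engrave S216 F2844: (108.68,115.66) → (80.71,141.30) → (124.25,112.93) → (34.55,85.28)

[4] `<path>` closed polygon, #ff8800→engrave S216 F2844: (163.30,12.22) → (157.39,68.17) → (37.17,125.12) → (163.30,12.22) (closed)

G21
G90
G0 X154.41 Y101.06
M3 S216
G1 X82.68 Y5.46 F2844
M5
G0 X146.10 Y123.27
M3 S216
G1 X73.58 Y64.69 F2844
G1 X62.01 Y139.12
G1 X26.42 Y114.87
G1 X142.16 Y50.01
G1 X9.97 Y123.99
M5
G0 X108.68 Y115.66
M3 S216
G1 X80.71 Y141.30 F2844
G1 X124.25 Y112.93
G1 X34.55 Y85.28
M5
G0 X163.30 Y12.22
M3 S216
G1 X157.39 Y68.17 F2844
G1 X37.17 Y125.12
G1 X163.30 Y12.22
M5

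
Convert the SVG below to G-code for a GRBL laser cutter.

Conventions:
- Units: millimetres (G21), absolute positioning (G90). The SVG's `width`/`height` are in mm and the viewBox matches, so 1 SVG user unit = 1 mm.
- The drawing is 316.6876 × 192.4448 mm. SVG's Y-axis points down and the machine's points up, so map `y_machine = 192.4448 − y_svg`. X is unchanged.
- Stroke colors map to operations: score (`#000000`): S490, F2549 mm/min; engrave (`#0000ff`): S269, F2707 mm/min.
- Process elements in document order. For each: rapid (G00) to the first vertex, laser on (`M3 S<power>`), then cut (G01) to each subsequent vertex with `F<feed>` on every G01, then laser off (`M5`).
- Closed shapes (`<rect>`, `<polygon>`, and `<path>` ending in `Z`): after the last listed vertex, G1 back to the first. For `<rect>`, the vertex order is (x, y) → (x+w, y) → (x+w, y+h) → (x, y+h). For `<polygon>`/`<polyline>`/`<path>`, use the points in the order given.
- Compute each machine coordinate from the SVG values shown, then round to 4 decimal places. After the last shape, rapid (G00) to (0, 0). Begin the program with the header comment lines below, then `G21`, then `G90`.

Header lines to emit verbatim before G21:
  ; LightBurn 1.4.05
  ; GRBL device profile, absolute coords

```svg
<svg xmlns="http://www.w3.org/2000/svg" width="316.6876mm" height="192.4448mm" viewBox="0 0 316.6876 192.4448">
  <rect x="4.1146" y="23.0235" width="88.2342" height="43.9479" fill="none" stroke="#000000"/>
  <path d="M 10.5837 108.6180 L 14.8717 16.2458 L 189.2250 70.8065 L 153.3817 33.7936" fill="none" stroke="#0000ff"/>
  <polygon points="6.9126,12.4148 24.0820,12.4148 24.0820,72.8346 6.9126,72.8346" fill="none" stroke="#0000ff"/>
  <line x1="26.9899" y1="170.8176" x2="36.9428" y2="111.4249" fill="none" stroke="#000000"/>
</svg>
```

; LightBurn 1.4.05
; GRBL device profile, absolute coords
G21
G90
G00 X4.1146 Y169.4213
M3 S490
G01 X92.3488 Y169.4213 F2549
G01 X92.3488 Y125.4734 F2549
G01 X4.1146 Y125.4734 F2549
G01 X4.1146 Y169.4213 F2549
M5
G00 X10.5837 Y83.8268
M3 S269
G01 X14.8717 Y176.1990 F2707
G01 X189.2250 Y121.6383 F2707
G01 X153.3817 Y158.6512 F2707
M5
G00 X6.9126 Y180.0300
M3 S269
G01 X24.0820 Y180.0300 F2707
G01 X24.0820 Y119.6102 F2707
G01 X6.9126 Y119.6102 F2707
G01 X6.9126 Y180.0300 F2707
M5
G00 X26.9899 Y21.6272
M3 S490
G01 X36.9428 Y81.0199 F2549
M5
G00 X0.0000 Y0.0000

viewBox `0 0 316.6876 192.4448` with mm width/height → 1 unit = 1 mm. Flip: y_m = 192.4448 − y_svg.

**Shape 1** — `<rect>` rectangle, stroke `#000000` → score (S490, F2549). Machine vertices: (4.1146,169.4213) → (92.3488,169.4213) → (92.3488,125.4734) → (4.1146,125.4734) → (4.1146,169.4213). Closed: final G1 returns to the first vertex.

**Shape 2** — `<path>` open polyline, stroke `#0000ff` → engrave (S269, F2707). Machine vertices: (10.5837,83.8268) → (14.8717,176.1990) → (189.2250,121.6383) → (153.3817,158.6512). Open path.

**Shape 3** — `<polygon>` rectangle, stroke `#0000ff` → engrave (S269, F2707). Machine vertices: (6.9126,180.0300) → (24.0820,180.0300) → (24.0820,119.6102) → (6.9126,119.6102) → (6.9126,180.0300). Closed: final G1 returns to the first vertex.

**Shape 4** — `<line>` line segment, stroke `#000000` → score (S490, F2549). Machine vertices: (26.9899,21.6272) → (36.9428,81.0199). Open path.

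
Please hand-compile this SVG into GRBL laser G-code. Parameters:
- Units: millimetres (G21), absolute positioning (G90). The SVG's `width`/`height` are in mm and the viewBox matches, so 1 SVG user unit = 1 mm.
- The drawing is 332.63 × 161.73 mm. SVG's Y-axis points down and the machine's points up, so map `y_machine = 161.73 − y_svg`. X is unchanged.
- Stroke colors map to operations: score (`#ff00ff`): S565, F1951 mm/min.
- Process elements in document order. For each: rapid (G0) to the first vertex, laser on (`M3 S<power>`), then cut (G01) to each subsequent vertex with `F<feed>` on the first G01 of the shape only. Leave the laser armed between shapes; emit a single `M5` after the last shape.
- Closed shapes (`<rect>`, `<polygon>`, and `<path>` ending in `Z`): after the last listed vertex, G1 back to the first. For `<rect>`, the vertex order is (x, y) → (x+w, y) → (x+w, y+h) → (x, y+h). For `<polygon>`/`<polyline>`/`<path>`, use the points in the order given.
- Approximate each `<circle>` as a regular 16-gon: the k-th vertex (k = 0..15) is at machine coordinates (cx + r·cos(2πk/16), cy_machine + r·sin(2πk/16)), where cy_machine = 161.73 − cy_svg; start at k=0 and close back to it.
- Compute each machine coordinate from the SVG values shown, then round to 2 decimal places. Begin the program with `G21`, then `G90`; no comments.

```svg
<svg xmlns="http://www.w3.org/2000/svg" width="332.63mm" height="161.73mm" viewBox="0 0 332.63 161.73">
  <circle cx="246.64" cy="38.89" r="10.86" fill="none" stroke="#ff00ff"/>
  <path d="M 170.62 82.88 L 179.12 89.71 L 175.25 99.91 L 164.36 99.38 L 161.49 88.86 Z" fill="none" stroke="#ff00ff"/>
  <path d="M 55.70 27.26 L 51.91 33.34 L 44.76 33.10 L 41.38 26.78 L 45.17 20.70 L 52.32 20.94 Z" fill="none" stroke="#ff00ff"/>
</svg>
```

G21
G90
G0 X257.50 Y122.84
M3 S565
G01 X256.67 Y127.00 F1951
G01 X254.32 Y130.52
G01 X250.80 Y132.87
G01 X246.64 Y133.70
G01 X242.48 Y132.87
G01 X238.96 Y130.52
G01 X236.61 Y127.00
G01 X235.78 Y122.84
G01 X236.61 Y118.68
G01 X238.96 Y115.16
G01 X242.48 Y112.81
G01 X246.64 Y111.98
G01 X250.80 Y112.81
G01 X254.32 Y115.16
G01 X256.67 Y118.68
G01 X257.50 Y122.84
G0 X170.62 Y78.85
M3 S565
G01 X179.12 Y72.02 F1951
G01 X175.25 Y61.82
G01 X164.36 Y62.35
G01 X161.49 Y72.87
G01 X170.62 Y78.85
G0 X55.70 Y134.47
M3 S565
G01 X51.91 Y128.39 F1951
G01 X44.76 Y128.63
G01 X41.38 Y134.95
G01 X45.17 Y141.03
G01 X52.32 Y140.79
G01 X55.70 Y134.47
M5

1 u = 1 mm; y_m = 161.73 − y.

[1] `<circle>` circle, #ff00ff→score S565 F1951: (257.50,122.84) → (256.67,127.00) → (254.32,130.52) → (250.80,132.87) → (246.64,133.70) → (242.48,132.87) → (238.96,130.52) → (236.61,127.00) → (235.78,122.84) → (236.61,118.68) → (238.96,115.16) → (242.48,112.81) → (246.64,111.98) → (250.80,112.81) → (254.32,115.16) → (256.67,118.68) → (257.50,122.84) (closed)

[2] `<path>` regular polygon, #ff00ff→score S565 F1951: (170.62,78.85) → (179.12,72.02) → (175.25,61.82) → (164.36,62.35) → (161.49,72.87) → (170.62,78.85) (closed)

[3] `<path>` regular polygon, #ff00ff→score S565 F1951: (55.70,134.47) → (51.91,128.39) → (44.76,128.63) → (41.38,134.95) → (45.17,141.03) → (52.32,140.79) → (55.70,134.47) (closed)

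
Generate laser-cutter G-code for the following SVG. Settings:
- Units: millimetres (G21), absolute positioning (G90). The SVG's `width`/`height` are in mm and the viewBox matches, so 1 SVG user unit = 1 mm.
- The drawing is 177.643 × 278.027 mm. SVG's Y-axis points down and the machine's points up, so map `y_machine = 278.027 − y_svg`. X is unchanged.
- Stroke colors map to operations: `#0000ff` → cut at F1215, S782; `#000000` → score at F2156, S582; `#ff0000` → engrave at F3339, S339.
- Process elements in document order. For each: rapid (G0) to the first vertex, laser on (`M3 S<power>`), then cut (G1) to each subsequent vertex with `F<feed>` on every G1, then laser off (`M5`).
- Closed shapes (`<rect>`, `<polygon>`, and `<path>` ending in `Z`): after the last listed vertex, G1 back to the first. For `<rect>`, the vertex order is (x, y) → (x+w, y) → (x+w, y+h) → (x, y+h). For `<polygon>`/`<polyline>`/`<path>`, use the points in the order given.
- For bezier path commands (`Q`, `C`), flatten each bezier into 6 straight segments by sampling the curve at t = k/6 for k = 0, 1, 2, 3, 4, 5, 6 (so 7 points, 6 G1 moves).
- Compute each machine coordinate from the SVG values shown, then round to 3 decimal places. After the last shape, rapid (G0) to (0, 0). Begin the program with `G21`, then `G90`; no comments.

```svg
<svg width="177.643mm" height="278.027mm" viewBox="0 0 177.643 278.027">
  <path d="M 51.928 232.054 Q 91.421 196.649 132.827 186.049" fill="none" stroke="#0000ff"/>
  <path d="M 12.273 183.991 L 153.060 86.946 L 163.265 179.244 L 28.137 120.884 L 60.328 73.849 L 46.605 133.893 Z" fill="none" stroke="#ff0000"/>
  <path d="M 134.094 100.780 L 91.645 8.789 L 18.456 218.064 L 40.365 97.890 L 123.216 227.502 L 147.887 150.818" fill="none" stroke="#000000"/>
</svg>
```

G21
G90
G0 X51.928 Y45.973
M3 S782
G1 X65.145 Y57.086 F1215
G1 X78.469 Y66.820 F1215
G1 X91.899 Y75.177 F1215
G1 X105.436 Y82.155 F1215
G1 X119.078 Y87.756 F1215
G1 X132.827 Y91.978 F1215
M5
G0 X12.273 Y94.036
M3 S339
G1 X153.060 Y191.081 F3339
G1 X163.265 Y98.783 F3339
G1 X28.137 Y157.143 F3339
G1 X60.328 Y204.178 F3339
G1 X46.605 Y144.134 F3339
G1 X12.273 Y94.036 F3339
M5
G0 X134.094 Y177.247
M3 S582
G1 X91.645 Y269.238 F2156
G1 X18.456 Y59.963 F2156
G1 X40.365 Y180.137 F2156
G1 X123.216 Y50.525 F2156
G1 X147.887 Y127.209 F2156
M5
G0 X0.000 Y0.000

1 u = 1 mm; y_m = 278.027 − y.

[1] `<path>` quadratic bezier, #0000ff→cut S782 F1215: (51.928,45.973) → (65.145,57.086) → (78.469,66.820) → (91.899,75.177) → (105.436,82.155) → (119.078,87.756) → (132.827,91.978)

[2] `<path>` closed polygon, #ff0000→engrave S339 F3339: (12.273,94.036) → (153.060,191.081) → (163.265,98.783) → (28.137,157.143) → (60.328,204.178) → (46.605,144.134) → (12.273,94.036) (closed)

[3] `<path>` open polyline, #000000→score S582 F2156: (134.094,177.247) → (91.645,269.238) → (18.456,59.963) → (40.365,180.137) → (123.216,50.525) → (147.887,127.209)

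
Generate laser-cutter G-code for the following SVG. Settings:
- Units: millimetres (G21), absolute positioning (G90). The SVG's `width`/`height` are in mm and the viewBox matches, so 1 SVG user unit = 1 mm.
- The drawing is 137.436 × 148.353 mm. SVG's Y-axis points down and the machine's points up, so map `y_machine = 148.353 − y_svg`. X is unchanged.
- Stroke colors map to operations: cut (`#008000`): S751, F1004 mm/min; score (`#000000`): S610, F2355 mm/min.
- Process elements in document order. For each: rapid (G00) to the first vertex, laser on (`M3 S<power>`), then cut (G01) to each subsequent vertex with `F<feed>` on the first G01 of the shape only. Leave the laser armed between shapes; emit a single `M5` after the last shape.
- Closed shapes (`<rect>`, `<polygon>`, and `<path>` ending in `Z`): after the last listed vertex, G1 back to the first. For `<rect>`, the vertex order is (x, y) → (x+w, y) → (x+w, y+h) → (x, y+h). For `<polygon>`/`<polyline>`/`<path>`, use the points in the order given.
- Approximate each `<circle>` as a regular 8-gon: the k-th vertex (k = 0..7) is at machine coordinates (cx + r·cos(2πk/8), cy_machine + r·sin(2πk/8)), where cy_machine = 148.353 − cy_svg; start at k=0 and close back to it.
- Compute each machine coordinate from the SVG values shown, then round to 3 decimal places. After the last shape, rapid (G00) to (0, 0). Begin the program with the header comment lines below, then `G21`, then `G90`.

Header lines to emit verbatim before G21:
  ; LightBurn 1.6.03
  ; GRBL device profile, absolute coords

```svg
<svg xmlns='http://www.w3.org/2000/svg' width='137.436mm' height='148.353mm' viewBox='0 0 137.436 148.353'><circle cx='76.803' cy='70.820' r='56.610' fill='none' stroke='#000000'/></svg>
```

1 u = 1 mm; y_m = 148.353 − y.

[1] `<circle>` circle, #000000→score S610 F2355: (133.413,77.533) → (116.832,117.562) → (76.803,134.143) → (36.774,117.562) → (20.193,77.533) → (36.774,37.504) → (76.803,20.923) → (116.832,37.504) → (133.413,77.533) (closed)

; LightBurn 1.6.03
; GRBL device profile, absolute coords
G21
G90
G00 X133.413 Y77.533
M3 S610
G01 X116.832 Y117.562 F2355
G01 X76.803 Y134.143
G01 X36.774 Y117.562
G01 X20.193 Y77.533
G01 X36.774 Y37.504
G01 X76.803 Y20.923
G01 X116.832 Y37.504
G01 X133.413 Y77.533
M5
G00 X0.000 Y0.000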